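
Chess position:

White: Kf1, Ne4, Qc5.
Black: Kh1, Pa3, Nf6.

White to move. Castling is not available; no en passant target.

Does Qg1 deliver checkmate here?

After Qg1: black king on h1; in check: yes, from the white queen on g1.
King squares — g1: attacked by Kf1; g2: attacked by Kf1; h2: attacked by Qg1.
Black has no legal moves → checkmate.

yes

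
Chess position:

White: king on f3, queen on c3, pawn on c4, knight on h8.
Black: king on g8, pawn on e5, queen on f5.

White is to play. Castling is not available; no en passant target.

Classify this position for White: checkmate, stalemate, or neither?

White to move; white king on f3.
In check: yes, from the black queen on f5.
King squares — e2: available; f2: attacked by Qf5; g2: available; e3: available; g3: available; e4: attacked by Qf5; f4: attacked by Pe5; g4: attacked by Qf5.
Legal moves for White: Kg3, Ke3, Kg2, Ke2.
White is in check but has 4 legal moves → neither.

neither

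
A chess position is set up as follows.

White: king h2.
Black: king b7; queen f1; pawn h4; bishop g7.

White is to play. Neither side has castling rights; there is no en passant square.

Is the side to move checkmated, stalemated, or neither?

stalemate

White to move; white king on h2.
In check: no.
King squares — g1: attacked by Qf1; h1: attacked by Qf1; g2: attacked by Qf1; g3: attacked by Ph4; h3: attacked by Qf1.
Legal moves for White: none.
Not in check and no legal moves → stalemate.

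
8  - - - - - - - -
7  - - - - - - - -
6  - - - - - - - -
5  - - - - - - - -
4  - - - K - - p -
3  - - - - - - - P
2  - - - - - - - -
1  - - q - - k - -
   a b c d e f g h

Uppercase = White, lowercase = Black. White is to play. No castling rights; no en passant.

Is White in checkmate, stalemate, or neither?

White to move; white king on d4.
In check: no.
Legal moves for White: Ke5, Kd5, Ke4, Kd3, hxg4, h4.
White has 6 legal moves and is not in check → neither.

neither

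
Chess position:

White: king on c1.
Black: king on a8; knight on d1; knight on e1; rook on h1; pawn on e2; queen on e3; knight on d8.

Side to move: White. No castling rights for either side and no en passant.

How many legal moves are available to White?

1

White to move; king on c1.
In check: yes, from the black queen on e3.
Legal moves: Kb1.
Count: 1.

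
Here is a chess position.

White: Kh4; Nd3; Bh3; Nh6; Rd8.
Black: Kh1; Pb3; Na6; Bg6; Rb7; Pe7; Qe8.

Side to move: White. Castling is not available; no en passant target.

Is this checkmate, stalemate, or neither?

neither

White to move; white king on h4.
In check: no.
Legal moves for White include: Rxe8, Rc8, Rb8, Ra8, Rd7, Rd6, Rd5, Rd4, Ng8, Nf7, Nf5, Ng4, Kg5, Kg4, Kg3, Bc8, Bd7, Be6, ... (list truncated; more exist).
White has legal moves and is not in check → neither.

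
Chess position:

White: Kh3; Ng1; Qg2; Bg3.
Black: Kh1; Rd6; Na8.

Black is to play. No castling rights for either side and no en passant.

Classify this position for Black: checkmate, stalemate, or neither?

checkmate

Black to move; black king on h1.
In check: yes, from the white queen on g2.
King squares — g1: attacked by Qg2; g2: attacked by Kh3; h2: attacked by Qg2.
Legal moves for Black: none.
In check with no legal moves → checkmate.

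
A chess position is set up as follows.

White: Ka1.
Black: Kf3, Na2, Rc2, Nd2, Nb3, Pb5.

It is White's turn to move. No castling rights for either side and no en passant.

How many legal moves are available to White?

0

White to move; king on a1.
In check: yes, from the black knight on b3.
Legal moves: none.
Count: 0.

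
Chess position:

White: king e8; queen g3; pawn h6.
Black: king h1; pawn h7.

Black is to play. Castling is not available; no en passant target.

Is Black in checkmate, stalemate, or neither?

stalemate

Black to move; black king on h1.
In check: no.
King squares — g1: attacked by Qg3; g2: attacked by Qg3; h2: attacked by Qg3.
Legal moves for Black: none.
Not in check and no legal moves → stalemate.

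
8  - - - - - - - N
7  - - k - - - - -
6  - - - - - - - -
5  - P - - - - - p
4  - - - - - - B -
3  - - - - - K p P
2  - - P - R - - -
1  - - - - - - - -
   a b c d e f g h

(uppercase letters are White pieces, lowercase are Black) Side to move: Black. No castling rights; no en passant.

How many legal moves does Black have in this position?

Black to move; king on c7.
In check: no.
Legal moves: Kd8, Kb8, Kb7, Kd6, Kb6, hxg4+, h4, g2.
Count: 8.

8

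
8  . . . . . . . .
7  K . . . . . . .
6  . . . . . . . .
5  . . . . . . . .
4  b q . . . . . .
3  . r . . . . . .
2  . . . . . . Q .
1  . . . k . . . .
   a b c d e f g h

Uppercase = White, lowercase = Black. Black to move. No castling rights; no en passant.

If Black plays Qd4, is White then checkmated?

no

After Qd4: white king on a7; in check: yes, from the black queen on d4.
White has 2 legal replies: Ka8, Ka6.
In check but a legal move exists → not checkmate.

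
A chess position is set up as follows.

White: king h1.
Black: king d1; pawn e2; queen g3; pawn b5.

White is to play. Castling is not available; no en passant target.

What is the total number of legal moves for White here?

0

White to move; king on h1.
In check: no.
Legal moves: none.
Count: 0.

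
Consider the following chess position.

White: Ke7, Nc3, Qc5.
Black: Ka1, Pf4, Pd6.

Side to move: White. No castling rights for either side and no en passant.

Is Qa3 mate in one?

yes

After Qa3: black king on a1; in check: yes, from the white queen on a3.
King squares — b1: attacked by Nc3; a2: attacked by Qa3; b2: attacked by Qa3.
Black has no legal moves → checkmate.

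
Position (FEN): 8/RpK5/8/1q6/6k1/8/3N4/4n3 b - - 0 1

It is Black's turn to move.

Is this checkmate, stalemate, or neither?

Black to move; black king on g4.
In check: no.
Legal moves for Black include: Qe8, Qd7+, Qc6+, Qb6+, Qa6, Qh5, Qg5, Qf5, Qe5+, Qd5, Qc5+, Qa5+, Qc4+, Qb4, Qa4, Qd3, Qb3, Qe2, ... (list truncated; more exist).
Black has legal moves and is not in check → neither.

neither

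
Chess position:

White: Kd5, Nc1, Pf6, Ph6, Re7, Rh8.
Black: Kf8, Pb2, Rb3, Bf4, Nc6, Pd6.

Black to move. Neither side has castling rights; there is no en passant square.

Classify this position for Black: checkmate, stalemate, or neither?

Black to move; black king on f8.
In check: yes, from the white rook on h8.
King squares — e7: attacked by Pf6; f7: attacked by Re7; g7: attacked by Pf6; e8: attacked by Re7; g8: attacked by Rh8.
Legal moves for Black: none.
In check with no legal moves → checkmate.

checkmate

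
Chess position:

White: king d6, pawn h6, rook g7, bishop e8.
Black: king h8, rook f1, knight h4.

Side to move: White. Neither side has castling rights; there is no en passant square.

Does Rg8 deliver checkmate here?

After Rg8: black king on h8; in check: yes, from the white rook on g8.
Black has 2 legal replies: Kxg8, Kh7.
In check but a legal move exists → not checkmate.

no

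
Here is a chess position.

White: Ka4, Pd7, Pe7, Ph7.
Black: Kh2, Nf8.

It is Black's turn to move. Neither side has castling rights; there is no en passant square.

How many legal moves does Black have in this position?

Black to move; king on h2.
In check: no.
Legal moves: Nxh7, Nxd7, Ng6, Ne6, Kh3, Kg3, Kg2, Kh1, Kg1.
Count: 9.

9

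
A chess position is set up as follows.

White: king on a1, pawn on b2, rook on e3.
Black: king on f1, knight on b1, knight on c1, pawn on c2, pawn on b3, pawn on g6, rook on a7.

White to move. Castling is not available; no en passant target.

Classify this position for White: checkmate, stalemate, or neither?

checkmate

White to move; white king on a1.
In check: yes, from the black rook on a7.
King squares — b1: attacked by Pc2; a2: attacked by Nc1; b2: own pawn.
Legal moves for White: none.
In check with no legal moves → checkmate.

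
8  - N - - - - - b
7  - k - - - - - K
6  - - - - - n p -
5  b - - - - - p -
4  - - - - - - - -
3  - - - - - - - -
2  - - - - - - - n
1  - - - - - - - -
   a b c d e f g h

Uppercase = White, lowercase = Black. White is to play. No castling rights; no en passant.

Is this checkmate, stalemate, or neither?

White to move; white king on h7.
In check: yes, from the black knight on f6.
Legal moves for White: Kxh8, Kh6, Kxg6.
White is in check but has 3 legal moves → neither.

neither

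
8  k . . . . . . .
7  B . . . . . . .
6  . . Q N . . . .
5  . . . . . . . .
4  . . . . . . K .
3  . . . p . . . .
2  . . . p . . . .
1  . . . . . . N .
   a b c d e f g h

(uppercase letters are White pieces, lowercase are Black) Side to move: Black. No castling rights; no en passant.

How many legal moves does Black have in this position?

1

Black to move; king on a8.
In check: yes, from the white queen on c6.
Legal moves: Kxa7.
Count: 1.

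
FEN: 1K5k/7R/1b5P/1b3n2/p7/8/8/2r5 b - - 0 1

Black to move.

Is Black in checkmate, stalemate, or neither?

Black to move; black king on h8.
In check: yes, from the white rook on h7.
King squares — g7: attacked by Ph6; h7: available; g8: available.
Legal moves for Black: Kg8, Kxh7.
Black is in check but has 2 legal moves → neither.

neither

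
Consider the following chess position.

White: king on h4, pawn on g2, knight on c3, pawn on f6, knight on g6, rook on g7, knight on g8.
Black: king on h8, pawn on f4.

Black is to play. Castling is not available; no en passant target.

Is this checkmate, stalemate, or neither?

checkmate

Black to move; black king on h8.
In check: yes, from the white knight on g6.
King squares — g7: attacked by Pf6; h7: attacked by Rg7; g8: attacked by Rg7.
Legal moves for Black: none.
In check with no legal moves → checkmate.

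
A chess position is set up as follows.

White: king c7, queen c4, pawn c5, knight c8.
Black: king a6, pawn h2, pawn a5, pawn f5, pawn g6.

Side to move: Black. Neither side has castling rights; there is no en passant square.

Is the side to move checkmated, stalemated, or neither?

Black to move; black king on a6.
In check: yes, from the white queen on c4.
King squares — a5: own pawn; b5: attacked by Qc4; b6: attacked by Pc5; a7: attacked by Nc8; b7: attacked by Kc7.
Legal moves for Black: none.
In check with no legal moves → checkmate.

checkmate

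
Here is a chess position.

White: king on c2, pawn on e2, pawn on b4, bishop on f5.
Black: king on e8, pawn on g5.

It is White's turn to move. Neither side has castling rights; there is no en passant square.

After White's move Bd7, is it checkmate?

After Bd7: black king on e8; in check: yes, from the white bishop on d7.
Black has 5 legal replies: Kf8, Kd8, Kf7, Ke7, Kxd7.
In check but a legal move exists → not checkmate.

no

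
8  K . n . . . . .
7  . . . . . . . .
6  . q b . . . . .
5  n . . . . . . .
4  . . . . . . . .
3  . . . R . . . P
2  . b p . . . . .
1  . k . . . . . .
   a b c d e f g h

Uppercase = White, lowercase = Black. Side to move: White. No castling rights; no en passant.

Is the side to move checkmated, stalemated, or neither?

White to move; white king on a8.
In check: yes, from the black bishop on c6.
King squares — a7: attacked by Qb6; b7: attacked by Na5; b8: attacked by Qb6.
Legal moves for White: none.
In check with no legal moves → checkmate.

checkmate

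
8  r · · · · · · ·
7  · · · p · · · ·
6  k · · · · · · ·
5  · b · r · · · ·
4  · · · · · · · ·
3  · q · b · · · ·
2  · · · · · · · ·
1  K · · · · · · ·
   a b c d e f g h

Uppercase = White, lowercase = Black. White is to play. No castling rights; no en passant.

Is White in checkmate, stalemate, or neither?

White to move; white king on a1.
In check: no.
King squares — b1: attacked by Qb3; a2: attacked by Qb3; b2: attacked by Qb3.
Legal moves for White: none.
Not in check and no legal moves → stalemate.

stalemate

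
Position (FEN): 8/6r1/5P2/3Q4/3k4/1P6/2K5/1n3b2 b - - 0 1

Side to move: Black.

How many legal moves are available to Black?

2

Black to move; king on d4.
In check: yes, from the white queen on d5.
Legal moves: Kxd5, Ke3.
Count: 2.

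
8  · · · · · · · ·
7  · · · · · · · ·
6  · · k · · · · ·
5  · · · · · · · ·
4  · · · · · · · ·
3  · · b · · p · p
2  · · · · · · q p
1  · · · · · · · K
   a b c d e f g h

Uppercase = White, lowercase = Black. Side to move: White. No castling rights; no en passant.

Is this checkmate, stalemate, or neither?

White to move; white king on h1.
In check: yes, from the black queen on g2.
King squares — g1: attacked by Qg2; g2: attacked by Pf3; h2: attacked by Qg2.
Legal moves for White: none.
In check with no legal moves → checkmate.

checkmate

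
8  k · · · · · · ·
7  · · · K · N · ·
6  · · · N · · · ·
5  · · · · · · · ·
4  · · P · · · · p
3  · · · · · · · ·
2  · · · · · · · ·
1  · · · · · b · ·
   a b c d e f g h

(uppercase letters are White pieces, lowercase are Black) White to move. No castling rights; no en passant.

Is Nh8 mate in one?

no

After Nh8: black king on a8; in check: no.
Black is not in check, so this cannot be checkmate.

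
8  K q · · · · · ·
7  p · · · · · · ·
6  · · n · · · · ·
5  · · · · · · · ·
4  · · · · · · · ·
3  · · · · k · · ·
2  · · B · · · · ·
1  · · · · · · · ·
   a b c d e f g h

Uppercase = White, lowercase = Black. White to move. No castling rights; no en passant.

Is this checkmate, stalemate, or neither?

White to move; white king on a8.
In check: yes, from the black queen on b8.
King squares — a7: attacked by Nc6; b7: attacked by Qb8; b8: attacked by Nc6.
Legal moves for White: none.
In check with no legal moves → checkmate.

checkmate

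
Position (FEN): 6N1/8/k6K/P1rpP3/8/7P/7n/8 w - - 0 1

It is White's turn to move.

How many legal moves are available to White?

9

White to move; king on h6.
In check: no.
Legal moves: Ne7, Nf6, Kh7, Kg7, Kg6, Kh5, Kg5, e6, h4.
Count: 9.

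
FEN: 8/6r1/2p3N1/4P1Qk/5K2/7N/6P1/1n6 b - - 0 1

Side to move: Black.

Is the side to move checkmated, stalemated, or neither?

Black to move; black king on h5.
In check: yes, from the white queen on g5.
King squares — g4: attacked by Kf4; h4: attacked by Qg5; g5: attacked by Nh3; g6: attacked by Qg5; h6: attacked by Qg5.
Legal moves for Black: none.
In check with no legal moves → checkmate.

checkmate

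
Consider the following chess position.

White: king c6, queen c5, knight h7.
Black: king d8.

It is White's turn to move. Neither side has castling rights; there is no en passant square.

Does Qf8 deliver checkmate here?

After Qf8: black king on d8; in check: yes, from the white queen on f8.
King squares — c7: attacked by Kc6; d7: attacked by Kc6; e7: attacked by Qf8; c8: attacked by Qf8; e8: attacked by Qf8.
Black has no legal moves → checkmate.

yes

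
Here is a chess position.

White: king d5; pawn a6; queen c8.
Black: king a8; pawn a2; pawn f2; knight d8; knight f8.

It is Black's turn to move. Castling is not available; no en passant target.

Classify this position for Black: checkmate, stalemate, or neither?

Black to move; black king on a8.
In check: yes, from the white queen on c8.
King squares — a7: available; b7: attacked by Pa6; b8: attacked by Qc8.
Legal moves for Black: Ka7.
Black is in check but has 1 legal move → neither.

neither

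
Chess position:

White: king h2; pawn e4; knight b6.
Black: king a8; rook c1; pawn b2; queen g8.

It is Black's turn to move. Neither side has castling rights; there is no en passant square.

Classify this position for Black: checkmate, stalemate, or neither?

Black to move; black king on a8.
In check: yes, from the white knight on b6.
King squares — a7: available; b7: available; b8: available.
Legal moves for Black: Kb8, Kb7, Ka7.
Black is in check but has 3 legal moves → neither.

neither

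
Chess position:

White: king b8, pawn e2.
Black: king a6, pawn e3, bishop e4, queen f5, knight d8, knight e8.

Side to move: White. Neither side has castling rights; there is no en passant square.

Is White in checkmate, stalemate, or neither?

White to move; white king on b8.
In check: no.
King squares — a7: attacked by Ka6; b7: attacked by Be4; c7: attacked by Ne8; a8: attacked by Be4; c8: attacked by Qf5.
Legal moves for White: none.
Not in check and no legal moves → stalemate.

stalemate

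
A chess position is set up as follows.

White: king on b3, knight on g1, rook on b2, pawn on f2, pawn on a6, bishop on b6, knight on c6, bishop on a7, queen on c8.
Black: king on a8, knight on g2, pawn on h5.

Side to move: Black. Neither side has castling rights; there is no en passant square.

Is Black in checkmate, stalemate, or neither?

Black to move; black king on a8.
In check: yes, from the white queen on c8.
King squares — a7: attacked by Bb6; b7: attacked by Pa6; b8: attacked by Nc6.
Legal moves for Black: none.
In check with no legal moves → checkmate.

checkmate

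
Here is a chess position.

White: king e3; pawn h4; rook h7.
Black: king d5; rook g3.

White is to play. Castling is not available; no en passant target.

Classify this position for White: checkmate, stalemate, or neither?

White to move; white king on e3.
In check: yes, from the black rook on g3.
Legal moves for White: Kf4, Kf2, Ke2, Kd2.
White is in check but has 4 legal moves → neither.

neither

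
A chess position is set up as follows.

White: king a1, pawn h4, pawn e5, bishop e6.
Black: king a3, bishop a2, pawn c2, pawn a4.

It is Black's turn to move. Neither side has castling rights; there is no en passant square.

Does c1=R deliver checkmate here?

yes

After c1=R: white king on a1; in check: yes, from the black rook on c1.
King squares — b1: attacked by Rc1; a2: attacked by Ka3; b2: attacked by Ka3.
White has no legal moves → checkmate.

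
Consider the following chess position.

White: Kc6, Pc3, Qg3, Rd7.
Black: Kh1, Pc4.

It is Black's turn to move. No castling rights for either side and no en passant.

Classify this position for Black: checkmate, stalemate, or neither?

Black to move; black king on h1.
In check: no.
King squares — g1: attacked by Qg3; g2: attacked by Qg3; h2: attacked by Qg3.
Legal moves for Black: none.
Not in check and no legal moves → stalemate.

stalemate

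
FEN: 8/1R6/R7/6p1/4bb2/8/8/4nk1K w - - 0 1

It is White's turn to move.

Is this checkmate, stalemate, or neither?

checkmate

White to move; white king on h1.
In check: yes, from the black bishop on e4.
King squares — g1: attacked by Kf1; g2: attacked by Ne1; h2: attacked by Bf4.
Legal moves for White: none.
In check with no legal moves → checkmate.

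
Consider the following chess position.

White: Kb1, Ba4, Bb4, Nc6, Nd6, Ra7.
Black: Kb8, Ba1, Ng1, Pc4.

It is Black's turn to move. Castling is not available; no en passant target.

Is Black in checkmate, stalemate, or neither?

Black to move; black king on b8.
In check: yes, from the white knight on c6.
King squares — a7: attacked by Nc6; b7: attacked by Nd6; c7: attacked by Ra7; a8: attacked by Ra7; c8: attacked by Nd6.
Legal moves for Black: none.
In check with no legal moves → checkmate.

checkmate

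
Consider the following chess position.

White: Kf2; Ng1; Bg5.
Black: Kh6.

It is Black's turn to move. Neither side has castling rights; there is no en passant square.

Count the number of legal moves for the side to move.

Black to move; king on h6.
In check: yes, from the white bishop on g5.
Legal moves: Kh7, Kg7, Kg6, Kh5, Kxg5.
Count: 5.

5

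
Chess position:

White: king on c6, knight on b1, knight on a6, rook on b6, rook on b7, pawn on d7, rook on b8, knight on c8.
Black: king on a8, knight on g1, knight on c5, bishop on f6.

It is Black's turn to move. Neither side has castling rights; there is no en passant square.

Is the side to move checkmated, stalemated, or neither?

Black to move; black king on a8.
In check: yes, from the white rook on b8.
King squares — a7: attacked by Rb7; b7: attacked by Rb6; b8: attacked by Na6.
Legal moves for Black: none.
In check with no legal moves → checkmate.

checkmate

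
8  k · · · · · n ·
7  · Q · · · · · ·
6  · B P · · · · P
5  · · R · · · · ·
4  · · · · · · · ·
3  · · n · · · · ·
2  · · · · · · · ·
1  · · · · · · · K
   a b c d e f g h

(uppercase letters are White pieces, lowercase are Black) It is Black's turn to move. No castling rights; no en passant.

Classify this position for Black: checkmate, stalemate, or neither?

Black to move; black king on a8.
In check: yes, from the white queen on b7.
King squares — a7: attacked by Bb6; b7: attacked by Pc6; b8: attacked by Qb7.
Legal moves for Black: none.
In check with no legal moves → checkmate.

checkmate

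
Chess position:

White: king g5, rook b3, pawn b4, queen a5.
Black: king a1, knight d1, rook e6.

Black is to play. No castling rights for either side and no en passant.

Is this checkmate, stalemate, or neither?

Black to move; black king on a1.
In check: yes, from the white queen on a5.
King squares — b1: attacked by Rb3; a2: attacked by Qa5; b2: attacked by Rb3.
Legal moves for Black: none.
In check with no legal moves → checkmate.

checkmate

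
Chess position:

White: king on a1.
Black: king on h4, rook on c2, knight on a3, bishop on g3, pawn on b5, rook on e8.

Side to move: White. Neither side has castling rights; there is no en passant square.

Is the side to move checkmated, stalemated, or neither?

stalemate

White to move; white king on a1.
In check: no.
King squares — b1: attacked by Na3; a2: attacked by Rc2; b2: attacked by Rc2.
Legal moves for White: none.
Not in check and no legal moves → stalemate.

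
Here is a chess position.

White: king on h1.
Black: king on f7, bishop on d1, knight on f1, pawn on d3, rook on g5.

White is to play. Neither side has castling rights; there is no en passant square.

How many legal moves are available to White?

0

White to move; king on h1.
In check: no.
Legal moves: none.
Count: 0.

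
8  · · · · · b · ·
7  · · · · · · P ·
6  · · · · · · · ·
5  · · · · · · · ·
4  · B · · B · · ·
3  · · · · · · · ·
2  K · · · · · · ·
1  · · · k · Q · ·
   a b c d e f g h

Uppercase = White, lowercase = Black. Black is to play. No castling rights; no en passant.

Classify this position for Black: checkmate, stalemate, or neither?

checkmate

Black to move; black king on d1.
In check: yes, from the white queen on f1.
King squares — c1: attacked by Qf1; e1: attacked by Qf1; c2: attacked by Be4; d2: attacked by Bb4; e2: attacked by Qf1.
Legal moves for Black: none.
In check with no legal moves → checkmate.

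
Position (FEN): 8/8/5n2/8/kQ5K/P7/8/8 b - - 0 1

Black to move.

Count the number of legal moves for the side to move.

0

Black to move; king on a4.
In check: yes, from the white queen on b4.
Legal moves: none.
Count: 0.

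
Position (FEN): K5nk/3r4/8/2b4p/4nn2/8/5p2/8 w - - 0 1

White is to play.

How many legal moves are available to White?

1

White to move; king on a8.
In check: no.
Legal moves: Kb8.
Count: 1.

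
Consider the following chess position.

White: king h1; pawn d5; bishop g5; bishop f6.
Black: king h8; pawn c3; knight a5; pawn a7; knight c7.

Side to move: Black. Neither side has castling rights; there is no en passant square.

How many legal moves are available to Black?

2

Black to move; king on h8.
In check: yes, from the white bishop on f6.
Legal moves: Kg8, Kh7.
Count: 2.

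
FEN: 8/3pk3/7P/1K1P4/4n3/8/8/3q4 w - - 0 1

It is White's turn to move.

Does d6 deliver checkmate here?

After d6: black king on e7; in check: yes, from the white pawn on d6.
Black has 9 legal replies: Kf8, Ke8, Kd8, Kf7, Kf6, Ke6, Kxd6, Nxd6+, Qxd6.
In check but a legal move exists → not checkmate.

no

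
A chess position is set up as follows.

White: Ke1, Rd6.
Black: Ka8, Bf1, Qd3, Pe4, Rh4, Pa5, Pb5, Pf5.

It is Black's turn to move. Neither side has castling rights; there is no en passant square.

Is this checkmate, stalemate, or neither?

Black to move; black king on a8.
In check: no.
Legal moves for Black include: Kb8, Kb7, Ka7, Rh8, Rh7, Rh6, Rh5, Rg4, Rf4, Rh3, Rh2, Rh1, Qxd6, Qd5, Qd4, Qc4, Qh3, Qg3+, ... (list truncated; more exist).
Black has legal moves and is not in check → neither.

neither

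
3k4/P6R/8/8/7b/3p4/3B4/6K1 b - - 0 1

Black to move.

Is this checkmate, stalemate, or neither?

Black to move; black king on d8.
In check: no.
Legal moves for Black: Ke8, Kc8, Be7, Bf6, Bg5, Bg3, Bf2+, Be1.
Black has 8 legal moves and is not in check → neither.

neither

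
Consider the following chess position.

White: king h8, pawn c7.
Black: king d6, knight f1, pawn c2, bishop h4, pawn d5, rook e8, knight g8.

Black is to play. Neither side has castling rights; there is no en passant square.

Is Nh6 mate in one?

After Nh6: white king on h8; in check: yes, from the black rook on e8.
White has 2 legal replies: Kh7, Kg7.
In check but a legal move exists → not checkmate.

no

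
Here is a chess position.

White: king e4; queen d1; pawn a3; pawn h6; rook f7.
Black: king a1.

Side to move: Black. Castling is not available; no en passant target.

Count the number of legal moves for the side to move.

Black to move; king on a1.
In check: yes, from the white queen on d1.
Legal moves: Kb2, Ka2.
Count: 2.

2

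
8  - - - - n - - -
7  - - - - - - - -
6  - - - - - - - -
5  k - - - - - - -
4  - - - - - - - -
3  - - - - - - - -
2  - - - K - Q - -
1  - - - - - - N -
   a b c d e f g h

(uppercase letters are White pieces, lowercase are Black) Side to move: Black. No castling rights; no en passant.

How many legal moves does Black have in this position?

Black to move; king on a5.
In check: no.
Legal moves: Ng7, Nc7, Nf6, Nd6, Ka6, Kb5, Kb4, Ka4.
Count: 8.

8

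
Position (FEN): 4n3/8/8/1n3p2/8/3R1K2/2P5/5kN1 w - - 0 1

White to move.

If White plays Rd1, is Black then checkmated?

yes

After Rd1: black king on f1; in check: yes, from the white rook on d1.
King squares — e1: attacked by Rd1; g1: attacked by Rd1; e2: attacked by Ng1; f2: attacked by Kf3; g2: attacked by Kf3.
Black has no legal moves → checkmate.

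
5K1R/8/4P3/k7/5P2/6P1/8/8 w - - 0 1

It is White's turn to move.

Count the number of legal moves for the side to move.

White to move; king on f8.
In check: no.
Legal moves: Rg8, Rh7, Rh6, Rh5+, Rh4, Rh3, Rh2, Rh1, Kg8, Ke8, Kg7, Kf7, Ke7, e7, f5, g4.
Count: 16.

16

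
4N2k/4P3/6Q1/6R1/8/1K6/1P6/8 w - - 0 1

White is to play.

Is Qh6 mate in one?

yes

After Qh6: black king on h8; in check: yes, from the white queen on h6.
King squares — g7: attacked by Rg5; h7: attacked by Qh6; g8: attacked by Rg5.
Black has no legal moves → checkmate.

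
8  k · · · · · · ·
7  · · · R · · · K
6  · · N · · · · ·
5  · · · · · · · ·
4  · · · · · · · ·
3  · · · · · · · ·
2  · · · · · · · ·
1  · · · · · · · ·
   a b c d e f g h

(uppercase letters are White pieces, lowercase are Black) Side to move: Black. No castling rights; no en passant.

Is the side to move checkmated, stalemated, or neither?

stalemate

Black to move; black king on a8.
In check: no.
King squares — a7: attacked by Nc6; b7: attacked by Rd7; b8: attacked by Nc6.
Legal moves for Black: none.
Not in check and no legal moves → stalemate.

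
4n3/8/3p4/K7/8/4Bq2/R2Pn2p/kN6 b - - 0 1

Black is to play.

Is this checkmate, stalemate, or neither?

Black to move; black king on a1.
In check: yes, from the white rook on a2.
King squares — b1: available; a2: available; b2: attacked by Ra2.
Legal moves for Black: Kxa2, Kxb1.
Black is in check but has 2 legal moves → neither.

neither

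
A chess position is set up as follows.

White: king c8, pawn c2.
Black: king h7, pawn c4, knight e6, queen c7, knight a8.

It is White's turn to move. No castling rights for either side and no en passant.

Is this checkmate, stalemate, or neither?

checkmate

White to move; white king on c8.
In check: yes, from the black queen on c7.
King squares — b7: attacked by Qc7; c7: attacked by Ne6; d7: attacked by Qc7; b8: attacked by Qc7; d8: attacked by Ne6.
Legal moves for White: none.
In check with no legal moves → checkmate.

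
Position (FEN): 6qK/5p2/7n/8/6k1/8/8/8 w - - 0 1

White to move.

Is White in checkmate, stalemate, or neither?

checkmate

White to move; white king on h8.
In check: yes, from the black queen on g8.
King squares — g7: attacked by Qg8; h7: attacked by Qg8; g8: attacked by Nh6.
Legal moves for White: none.
In check with no legal moves → checkmate.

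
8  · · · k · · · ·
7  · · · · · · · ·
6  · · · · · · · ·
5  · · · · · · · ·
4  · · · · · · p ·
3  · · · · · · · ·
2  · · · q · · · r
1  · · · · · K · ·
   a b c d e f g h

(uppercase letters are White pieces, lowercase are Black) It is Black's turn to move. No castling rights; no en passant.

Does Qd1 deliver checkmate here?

yes

After Qd1: white king on f1; in check: yes, from the black queen on d1.
King squares — e1: attacked by Qd1; g1: attacked by Qd1; e2: attacked by Qd1; f2: attacked by Rh2; g2: attacked by Rh2.
White has no legal moves → checkmate.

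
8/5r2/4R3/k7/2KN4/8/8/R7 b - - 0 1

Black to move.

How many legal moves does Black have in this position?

0

Black to move; king on a5.
In check: yes, from the white rook on a1.
Legal moves: none.
Count: 0.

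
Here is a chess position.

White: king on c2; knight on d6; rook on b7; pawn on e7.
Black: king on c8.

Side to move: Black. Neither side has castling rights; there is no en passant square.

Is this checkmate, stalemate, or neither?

Black to move; black king on c8.
In check: yes, from the white knight on d6.
King squares — b7: attacked by Nd6; c7: attacked by Rb7; d7: attacked by Rb7; b8: attacked by Rb7; d8: attacked by Pe7.
Legal moves for Black: none.
In check with no legal moves → checkmate.

checkmate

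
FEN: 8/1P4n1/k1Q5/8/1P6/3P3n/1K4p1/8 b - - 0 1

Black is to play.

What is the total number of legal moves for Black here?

1

Black to move; king on a6.
In check: yes, from the white queen on c6.
Legal moves: Ka7.
Count: 1.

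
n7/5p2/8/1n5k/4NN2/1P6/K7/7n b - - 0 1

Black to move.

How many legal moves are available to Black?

Black to move; king on h5.
In check: yes, from the white knight on f4.
Legal moves: Kh6, Kh4, Kg4.
Count: 3.

3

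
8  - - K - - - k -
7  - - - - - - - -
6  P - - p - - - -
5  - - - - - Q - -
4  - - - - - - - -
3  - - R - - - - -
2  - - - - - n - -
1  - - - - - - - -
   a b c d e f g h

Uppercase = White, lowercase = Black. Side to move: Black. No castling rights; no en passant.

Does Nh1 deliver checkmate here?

no

After Nh1: white king on c8; in check: no.
White is not in check, so this cannot be checkmate.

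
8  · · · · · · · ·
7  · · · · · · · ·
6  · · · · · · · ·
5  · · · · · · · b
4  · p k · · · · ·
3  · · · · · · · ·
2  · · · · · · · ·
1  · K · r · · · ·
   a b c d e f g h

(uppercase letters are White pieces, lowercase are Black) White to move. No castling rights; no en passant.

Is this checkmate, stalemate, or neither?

White to move; white king on b1.
In check: yes, from the black rook on d1.
Legal moves for White: Kc2, Kb2, Ka2.
White is in check but has 3 legal moves → neither.

neither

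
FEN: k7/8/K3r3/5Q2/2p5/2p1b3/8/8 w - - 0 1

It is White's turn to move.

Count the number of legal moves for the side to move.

3

White to move; king on a6.
In check: yes, from the black rook on e6.
Legal moves: Kb5, Ka5, Qxe6.
Count: 3.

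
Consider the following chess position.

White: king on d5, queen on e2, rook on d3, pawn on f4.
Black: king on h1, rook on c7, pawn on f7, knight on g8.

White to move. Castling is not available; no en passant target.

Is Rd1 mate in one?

After Rd1: black king on h1; in check: yes, from the white rook on d1.
King squares — g1: attacked by Rd1; g2: attacked by Qe2; h2: attacked by Qe2.
Black has no legal moves → checkmate.

yes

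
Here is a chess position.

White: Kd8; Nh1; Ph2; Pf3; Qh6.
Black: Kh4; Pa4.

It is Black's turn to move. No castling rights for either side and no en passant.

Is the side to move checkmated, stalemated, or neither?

Black to move; black king on h4.
In check: yes, from the white queen on h6.
King squares — g3: attacked by Nh1; h3: attacked by Qh6; g4: attacked by Pf3; g5: attacked by Qh6; h5: attacked by Qh6.
Legal moves for Black: none.
In check with no legal moves → checkmate.

checkmate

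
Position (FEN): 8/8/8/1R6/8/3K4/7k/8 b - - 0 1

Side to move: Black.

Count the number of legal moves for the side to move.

5

Black to move; king on h2.
In check: no.
Legal moves: Kh3, Kg3, Kg2, Kh1, Kg1.
Count: 5.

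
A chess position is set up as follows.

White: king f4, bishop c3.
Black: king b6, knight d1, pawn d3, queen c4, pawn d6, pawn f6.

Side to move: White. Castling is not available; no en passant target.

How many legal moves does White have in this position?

4

White to move; king on f4.
In check: yes, from the black queen on c4.
Legal moves: Kf5, Kg3, Kf3, Bd4+.
Count: 4.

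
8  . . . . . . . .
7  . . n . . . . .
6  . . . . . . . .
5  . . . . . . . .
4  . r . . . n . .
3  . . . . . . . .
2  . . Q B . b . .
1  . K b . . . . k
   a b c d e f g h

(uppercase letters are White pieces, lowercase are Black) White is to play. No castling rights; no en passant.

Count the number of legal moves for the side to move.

6

White to move; king on b1.
In check: yes, from the black rook on b4.
Legal moves: Ka2, Kxc1, Ka1, Bxb4, Qb3, Qb2.
Count: 6.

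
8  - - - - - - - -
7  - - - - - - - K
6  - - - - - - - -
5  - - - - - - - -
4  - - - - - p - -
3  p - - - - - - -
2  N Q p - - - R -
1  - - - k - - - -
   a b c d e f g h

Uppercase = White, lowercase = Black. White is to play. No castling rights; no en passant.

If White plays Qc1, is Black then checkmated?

yes

After Qc1: black king on d1; in check: yes, from the white queen on c1.
King squares — c1: attacked by Na2; e1: attacked by Qc1; c2: own pawn; d2: attacked by Qc1; e2: attacked by Rg2.
Black has no legal moves → checkmate.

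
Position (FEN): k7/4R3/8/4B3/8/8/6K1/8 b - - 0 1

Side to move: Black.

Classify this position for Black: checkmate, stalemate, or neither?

stalemate

Black to move; black king on a8.
In check: no.
King squares — a7: attacked by Re7; b7: attacked by Re7; b8: attacked by Be5.
Legal moves for Black: none.
Not in check and no legal moves → stalemate.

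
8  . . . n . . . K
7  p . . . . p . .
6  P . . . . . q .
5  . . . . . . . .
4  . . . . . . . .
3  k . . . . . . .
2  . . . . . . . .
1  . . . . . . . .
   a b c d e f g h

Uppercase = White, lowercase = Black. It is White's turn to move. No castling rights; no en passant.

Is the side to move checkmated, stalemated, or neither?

White to move; white king on h8.
In check: no.
King squares — g7: attacked by Qg6; h7: attacked by Qg6; g8: attacked by Qg6.
Legal moves for White: none.
Not in check and no legal moves → stalemate.

stalemate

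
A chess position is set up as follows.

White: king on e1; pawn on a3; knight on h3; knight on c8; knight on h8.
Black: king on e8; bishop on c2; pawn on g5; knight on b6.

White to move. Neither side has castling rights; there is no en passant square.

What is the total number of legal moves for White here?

White to move; king on e1.
In check: no.
Legal moves: Nf7, Ng6, Ne7, Na7, Nd6+, Nxb6, Nxg5, Nf4, Nf2, Ng1, Kf2, Ke2, Kd2, Kf1, a4.
Count: 15.

15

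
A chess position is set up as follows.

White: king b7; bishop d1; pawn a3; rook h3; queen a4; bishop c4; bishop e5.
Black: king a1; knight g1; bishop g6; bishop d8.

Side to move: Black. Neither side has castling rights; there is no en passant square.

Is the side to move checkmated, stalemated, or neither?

Black to move; black king on a1.
In check: yes, from the white bishop on e5.
Legal moves for Black: Kb1.
Black is in check but has 1 legal move → neither.

neither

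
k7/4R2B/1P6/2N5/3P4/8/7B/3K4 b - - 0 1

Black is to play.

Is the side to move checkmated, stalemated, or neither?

stalemate

Black to move; black king on a8.
In check: no.
King squares — a7: attacked by Pb6; b7: attacked by Nc5; b8: attacked by Bh2.
Legal moves for Black: none.
Not in check and no legal moves → stalemate.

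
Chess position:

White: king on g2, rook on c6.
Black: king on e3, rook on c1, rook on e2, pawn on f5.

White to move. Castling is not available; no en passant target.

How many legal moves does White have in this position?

2

White to move; king on g2.
In check: yes, from the black rook on e2.
Legal moves: Kh3, Kg3.
Count: 2.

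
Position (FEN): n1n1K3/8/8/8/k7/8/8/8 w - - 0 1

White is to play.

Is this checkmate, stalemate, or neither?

neither

White to move; white king on e8.
In check: no.
Legal moves for White: Kf8, Kd8, Kf7, Kd7.
White has 4 legal moves and is not in check → neither.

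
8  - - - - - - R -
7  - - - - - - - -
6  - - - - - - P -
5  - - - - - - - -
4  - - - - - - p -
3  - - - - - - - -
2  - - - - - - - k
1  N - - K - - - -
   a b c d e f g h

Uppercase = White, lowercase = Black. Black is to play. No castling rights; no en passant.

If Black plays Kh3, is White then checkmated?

After Kh3: white king on d1; in check: no.
White is not in check, so this cannot be checkmate.

no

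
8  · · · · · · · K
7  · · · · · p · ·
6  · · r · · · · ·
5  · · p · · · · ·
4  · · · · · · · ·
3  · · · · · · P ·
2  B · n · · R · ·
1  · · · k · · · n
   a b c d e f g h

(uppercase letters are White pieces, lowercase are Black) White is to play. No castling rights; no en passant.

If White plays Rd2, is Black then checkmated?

After Rd2: black king on d1; in check: yes, from the white rook on d2.
Black has 3 legal replies: Kxd2, Ke1, Kc1.
In check but a legal move exists → not checkmate.

no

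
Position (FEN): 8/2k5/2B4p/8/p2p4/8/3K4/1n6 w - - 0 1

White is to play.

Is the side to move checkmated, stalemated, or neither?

neither

White to move; white king on d2.
In check: yes, from the black knight on b1.
Legal moves for White: Kd3, Ke2, Kc2, Ke1, Kd1, Kc1.
White is in check but has 6 legal moves → neither.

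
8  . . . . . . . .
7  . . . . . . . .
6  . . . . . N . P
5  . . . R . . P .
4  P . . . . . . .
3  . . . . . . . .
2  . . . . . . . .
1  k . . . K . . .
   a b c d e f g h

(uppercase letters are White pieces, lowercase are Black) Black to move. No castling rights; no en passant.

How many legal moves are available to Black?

3

Black to move; king on a1.
In check: no.
Legal moves: Kb2, Ka2, Kb1.
Count: 3.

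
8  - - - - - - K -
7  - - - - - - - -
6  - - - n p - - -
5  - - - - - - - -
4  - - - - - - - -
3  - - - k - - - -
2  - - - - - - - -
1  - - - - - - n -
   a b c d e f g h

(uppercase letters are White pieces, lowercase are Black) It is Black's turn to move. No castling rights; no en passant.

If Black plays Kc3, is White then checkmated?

After Kc3: white king on g8; in check: no.
White is not in check, so this cannot be checkmate.

no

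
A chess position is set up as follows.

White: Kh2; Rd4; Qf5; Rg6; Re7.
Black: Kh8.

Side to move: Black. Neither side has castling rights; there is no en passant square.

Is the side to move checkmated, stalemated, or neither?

stalemate

Black to move; black king on h8.
In check: no.
King squares — g7: attacked by Rg6; h7: attacked by Re7; g8: attacked by Rg6.
Legal moves for Black: none.
Not in check and no legal moves → stalemate.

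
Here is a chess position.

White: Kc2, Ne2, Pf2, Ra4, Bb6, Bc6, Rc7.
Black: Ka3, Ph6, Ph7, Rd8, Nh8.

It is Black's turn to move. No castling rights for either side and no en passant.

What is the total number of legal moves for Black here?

Black to move; king on a3.
In check: yes, from the white rook on a4.
Legal moves: none.
Count: 0.

0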